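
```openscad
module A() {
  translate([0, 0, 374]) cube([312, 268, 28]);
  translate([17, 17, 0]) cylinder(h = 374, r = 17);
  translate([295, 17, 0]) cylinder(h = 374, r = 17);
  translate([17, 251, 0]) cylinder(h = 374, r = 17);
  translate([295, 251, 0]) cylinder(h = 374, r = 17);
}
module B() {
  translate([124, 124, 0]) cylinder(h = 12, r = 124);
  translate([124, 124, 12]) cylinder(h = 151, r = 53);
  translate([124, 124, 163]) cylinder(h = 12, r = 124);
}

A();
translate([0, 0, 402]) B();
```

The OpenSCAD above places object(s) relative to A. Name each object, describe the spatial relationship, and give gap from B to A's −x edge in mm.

The spool's min-x is at 0; the stool's min-x is 0; gap = 0 mm.

A is a stool. B is a spool. The spool is on top of the stool. The gap from the spool to the stool's −x edge is 0 mm.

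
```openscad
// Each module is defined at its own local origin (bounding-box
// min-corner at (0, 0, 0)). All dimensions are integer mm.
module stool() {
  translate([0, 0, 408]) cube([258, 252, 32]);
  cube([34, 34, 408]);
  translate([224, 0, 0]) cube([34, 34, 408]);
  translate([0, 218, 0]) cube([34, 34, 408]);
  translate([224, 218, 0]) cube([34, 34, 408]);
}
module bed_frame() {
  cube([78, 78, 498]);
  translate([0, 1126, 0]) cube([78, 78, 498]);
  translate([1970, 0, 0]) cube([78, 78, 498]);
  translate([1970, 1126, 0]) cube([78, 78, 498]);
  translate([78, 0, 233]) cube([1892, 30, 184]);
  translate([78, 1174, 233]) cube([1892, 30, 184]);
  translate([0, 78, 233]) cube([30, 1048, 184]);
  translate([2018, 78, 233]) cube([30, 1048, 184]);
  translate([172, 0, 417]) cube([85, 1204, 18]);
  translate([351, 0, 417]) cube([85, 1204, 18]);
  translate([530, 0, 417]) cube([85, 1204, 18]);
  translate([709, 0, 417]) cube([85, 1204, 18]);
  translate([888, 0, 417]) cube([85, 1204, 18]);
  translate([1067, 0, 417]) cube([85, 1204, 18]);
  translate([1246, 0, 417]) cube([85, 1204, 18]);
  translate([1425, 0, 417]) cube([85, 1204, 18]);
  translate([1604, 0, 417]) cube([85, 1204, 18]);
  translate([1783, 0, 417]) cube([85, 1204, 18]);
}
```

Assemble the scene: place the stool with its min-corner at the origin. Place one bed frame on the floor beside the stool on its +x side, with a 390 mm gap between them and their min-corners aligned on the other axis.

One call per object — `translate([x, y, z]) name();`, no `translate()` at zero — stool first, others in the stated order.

stool();
translate([648, 0, 0]) bed_frame();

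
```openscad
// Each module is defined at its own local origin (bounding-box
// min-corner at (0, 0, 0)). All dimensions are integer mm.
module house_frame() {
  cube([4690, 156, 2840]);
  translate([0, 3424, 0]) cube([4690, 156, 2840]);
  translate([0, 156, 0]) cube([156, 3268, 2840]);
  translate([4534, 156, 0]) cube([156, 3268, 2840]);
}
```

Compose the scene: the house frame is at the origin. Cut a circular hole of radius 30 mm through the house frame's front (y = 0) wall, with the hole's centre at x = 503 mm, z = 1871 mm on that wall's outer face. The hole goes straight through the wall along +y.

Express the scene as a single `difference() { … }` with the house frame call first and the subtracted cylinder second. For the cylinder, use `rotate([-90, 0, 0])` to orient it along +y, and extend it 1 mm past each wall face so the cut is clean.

difference() {
  house_frame();
  translate([503, -1, 1871]) rotate([-90, 0, 0]) cylinder(h = 158, r = 30);
}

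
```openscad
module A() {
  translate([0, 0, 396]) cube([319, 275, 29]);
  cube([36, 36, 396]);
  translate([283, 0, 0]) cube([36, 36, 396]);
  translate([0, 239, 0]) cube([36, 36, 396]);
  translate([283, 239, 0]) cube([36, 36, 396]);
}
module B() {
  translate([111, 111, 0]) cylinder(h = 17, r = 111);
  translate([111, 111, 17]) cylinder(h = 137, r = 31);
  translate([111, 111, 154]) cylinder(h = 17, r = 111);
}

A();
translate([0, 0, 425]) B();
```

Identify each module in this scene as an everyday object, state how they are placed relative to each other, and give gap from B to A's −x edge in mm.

The spool's min-x is at 0; the stool's min-x is 0; gap = 0 mm.

A is a stool. B is a spool. The spool is on top of the stool. The gap from the spool to the stool's −x edge is 0 mm.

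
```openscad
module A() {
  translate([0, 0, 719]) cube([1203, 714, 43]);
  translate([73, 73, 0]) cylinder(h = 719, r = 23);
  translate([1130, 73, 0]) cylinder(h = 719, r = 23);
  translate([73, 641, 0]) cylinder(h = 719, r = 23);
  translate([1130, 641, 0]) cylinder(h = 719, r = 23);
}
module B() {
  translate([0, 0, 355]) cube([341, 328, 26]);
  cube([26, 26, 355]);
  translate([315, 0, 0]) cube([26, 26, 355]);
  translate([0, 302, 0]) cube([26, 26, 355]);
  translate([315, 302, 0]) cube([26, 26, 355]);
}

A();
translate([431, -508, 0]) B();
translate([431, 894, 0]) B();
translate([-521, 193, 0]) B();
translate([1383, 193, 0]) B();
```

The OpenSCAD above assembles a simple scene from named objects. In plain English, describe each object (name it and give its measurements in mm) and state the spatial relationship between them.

A is a table with a 1203×714 mm rectangular top, 43 mm thick, top surface at z = 762 mm, supported by four round legs of 46 mm diameter, each leg's bounding box inset 50 mm from the nearest pair of top edges, running from the floor.

B is a simple wooden stool: a rectangular seat 341 mm (x) by 328 mm (y), 26 mm thick, top face at z = 381 mm, on four square legs, each 26×26 mm in cross-section. The legs rest on z = 0, each flush with a corner of the seat.

Four stools sit around the table at the −y, +y, −x, +x sides.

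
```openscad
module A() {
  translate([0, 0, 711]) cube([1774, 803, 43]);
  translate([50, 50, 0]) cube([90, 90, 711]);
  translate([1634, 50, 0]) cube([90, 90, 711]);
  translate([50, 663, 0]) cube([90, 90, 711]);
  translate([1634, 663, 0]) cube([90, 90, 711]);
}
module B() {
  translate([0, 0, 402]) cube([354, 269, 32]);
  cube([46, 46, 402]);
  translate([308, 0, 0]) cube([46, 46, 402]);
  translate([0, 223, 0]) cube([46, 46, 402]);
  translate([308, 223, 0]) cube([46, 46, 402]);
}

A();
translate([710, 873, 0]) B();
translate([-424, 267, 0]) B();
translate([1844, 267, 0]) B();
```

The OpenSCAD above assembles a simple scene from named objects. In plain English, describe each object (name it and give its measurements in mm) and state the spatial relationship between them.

A is a rectangular dining table. The top is 1774×803×43 mm with its upper surface at z = 754 mm. It stands on four 90×90 mm square legs, each inset 50 mm from the nearest pair of top edges, running from the floor to the underside of the top.

B is a simple wooden stool: a rectangular seat 354 mm (x) by 269 mm (y), 32 mm thick, top face at z = 434 mm, on four square legs, each 46×46 mm in cross-section. The legs rest on z = 0, each flush with a corner of the seat.

Three stools sit around the table at the +y, −x, +x sides.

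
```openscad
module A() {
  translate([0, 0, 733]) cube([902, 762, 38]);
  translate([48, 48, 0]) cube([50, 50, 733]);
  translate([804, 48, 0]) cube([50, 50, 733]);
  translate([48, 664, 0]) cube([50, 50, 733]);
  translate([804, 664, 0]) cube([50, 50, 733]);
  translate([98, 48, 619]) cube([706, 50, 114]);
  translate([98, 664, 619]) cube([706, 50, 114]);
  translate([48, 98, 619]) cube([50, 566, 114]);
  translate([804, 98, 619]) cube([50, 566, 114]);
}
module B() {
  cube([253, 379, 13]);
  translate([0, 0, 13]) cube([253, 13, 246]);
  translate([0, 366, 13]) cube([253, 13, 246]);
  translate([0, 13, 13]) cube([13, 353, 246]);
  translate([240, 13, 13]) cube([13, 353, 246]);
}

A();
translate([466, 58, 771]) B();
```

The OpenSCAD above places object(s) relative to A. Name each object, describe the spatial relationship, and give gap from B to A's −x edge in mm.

The open box's min-x is at 466; the table's min-x is 0; gap = 466 mm.

A is a table. B is an open box. The open box is on top of the table. The gap from the open box to the table's −x edge is 466 mm.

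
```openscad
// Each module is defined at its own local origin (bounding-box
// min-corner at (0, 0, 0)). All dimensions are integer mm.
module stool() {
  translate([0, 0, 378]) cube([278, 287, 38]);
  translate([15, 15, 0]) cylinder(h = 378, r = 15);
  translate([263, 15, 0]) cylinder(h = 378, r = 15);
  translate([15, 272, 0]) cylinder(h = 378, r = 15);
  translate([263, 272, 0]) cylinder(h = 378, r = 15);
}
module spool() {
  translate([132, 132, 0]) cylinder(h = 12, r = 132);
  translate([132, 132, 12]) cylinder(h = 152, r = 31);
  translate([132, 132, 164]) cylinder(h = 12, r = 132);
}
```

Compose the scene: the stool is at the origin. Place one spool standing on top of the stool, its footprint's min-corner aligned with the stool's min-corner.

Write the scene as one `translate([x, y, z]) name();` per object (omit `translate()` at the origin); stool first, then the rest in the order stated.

stool();
translate([0, 0, 416]) spool();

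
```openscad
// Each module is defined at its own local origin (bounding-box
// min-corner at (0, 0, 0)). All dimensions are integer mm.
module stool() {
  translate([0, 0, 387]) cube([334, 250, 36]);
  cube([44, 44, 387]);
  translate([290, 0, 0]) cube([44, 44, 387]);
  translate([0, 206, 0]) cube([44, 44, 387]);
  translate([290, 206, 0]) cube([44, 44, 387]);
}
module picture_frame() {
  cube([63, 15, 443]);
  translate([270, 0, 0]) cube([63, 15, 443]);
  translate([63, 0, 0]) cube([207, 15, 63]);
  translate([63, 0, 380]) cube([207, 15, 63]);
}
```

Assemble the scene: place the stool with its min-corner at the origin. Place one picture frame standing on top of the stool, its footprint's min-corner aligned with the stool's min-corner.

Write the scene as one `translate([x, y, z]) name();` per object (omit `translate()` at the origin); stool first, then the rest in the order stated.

stool();
translate([0, 0, 423]) picture_frame();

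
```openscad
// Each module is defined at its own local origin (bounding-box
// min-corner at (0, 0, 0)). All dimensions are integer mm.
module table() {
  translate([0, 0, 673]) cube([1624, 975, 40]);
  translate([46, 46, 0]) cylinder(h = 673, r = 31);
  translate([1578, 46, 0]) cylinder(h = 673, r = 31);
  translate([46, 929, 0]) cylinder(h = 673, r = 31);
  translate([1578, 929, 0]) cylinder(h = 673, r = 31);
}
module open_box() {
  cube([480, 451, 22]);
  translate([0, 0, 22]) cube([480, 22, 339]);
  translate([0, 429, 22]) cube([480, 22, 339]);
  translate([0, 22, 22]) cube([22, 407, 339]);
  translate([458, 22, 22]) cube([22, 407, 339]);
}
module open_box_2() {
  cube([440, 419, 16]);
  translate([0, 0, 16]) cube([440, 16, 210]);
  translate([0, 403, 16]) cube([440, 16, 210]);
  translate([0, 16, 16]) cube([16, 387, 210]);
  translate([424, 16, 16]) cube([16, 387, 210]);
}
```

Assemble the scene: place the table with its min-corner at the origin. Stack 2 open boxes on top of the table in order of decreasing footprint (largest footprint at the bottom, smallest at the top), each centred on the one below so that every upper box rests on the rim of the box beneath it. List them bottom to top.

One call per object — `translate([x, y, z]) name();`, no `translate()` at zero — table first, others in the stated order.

table();
translate([572, 262, 713]) open_box();
translate([592, 278, 1074]) open_box_2();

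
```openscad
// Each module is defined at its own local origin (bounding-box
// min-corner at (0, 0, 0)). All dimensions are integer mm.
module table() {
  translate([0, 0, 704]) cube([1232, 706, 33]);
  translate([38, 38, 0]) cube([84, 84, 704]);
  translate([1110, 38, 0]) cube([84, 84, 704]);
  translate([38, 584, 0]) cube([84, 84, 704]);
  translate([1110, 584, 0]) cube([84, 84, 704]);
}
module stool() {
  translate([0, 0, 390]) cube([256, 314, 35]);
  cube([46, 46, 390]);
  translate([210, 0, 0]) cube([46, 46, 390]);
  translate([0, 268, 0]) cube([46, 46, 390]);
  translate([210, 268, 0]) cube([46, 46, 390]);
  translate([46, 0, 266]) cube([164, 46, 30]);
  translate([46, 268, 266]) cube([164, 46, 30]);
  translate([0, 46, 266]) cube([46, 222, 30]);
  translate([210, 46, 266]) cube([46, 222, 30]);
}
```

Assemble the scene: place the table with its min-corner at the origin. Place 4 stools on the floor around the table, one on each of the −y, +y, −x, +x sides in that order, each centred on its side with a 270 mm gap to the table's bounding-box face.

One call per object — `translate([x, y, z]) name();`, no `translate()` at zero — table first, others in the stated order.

table();
translate([488, -584, 0]) stool();
translate([488, 976, 0]) stool();
translate([-526, 196, 0]) stool();
translate([1502, 196, 0]) stool();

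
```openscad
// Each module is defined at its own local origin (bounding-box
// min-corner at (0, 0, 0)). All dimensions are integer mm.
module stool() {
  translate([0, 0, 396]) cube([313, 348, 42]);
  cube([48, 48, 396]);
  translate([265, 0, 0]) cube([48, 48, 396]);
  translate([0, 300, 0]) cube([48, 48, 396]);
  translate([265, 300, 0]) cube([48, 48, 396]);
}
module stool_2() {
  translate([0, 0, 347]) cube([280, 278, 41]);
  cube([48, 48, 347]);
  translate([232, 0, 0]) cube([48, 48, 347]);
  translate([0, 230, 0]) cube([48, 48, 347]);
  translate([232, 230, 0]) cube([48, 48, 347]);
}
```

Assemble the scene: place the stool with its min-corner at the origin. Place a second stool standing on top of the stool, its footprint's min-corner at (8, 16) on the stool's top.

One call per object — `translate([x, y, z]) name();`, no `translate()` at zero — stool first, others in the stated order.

stool();
translate([8, 16, 438]) stool_2();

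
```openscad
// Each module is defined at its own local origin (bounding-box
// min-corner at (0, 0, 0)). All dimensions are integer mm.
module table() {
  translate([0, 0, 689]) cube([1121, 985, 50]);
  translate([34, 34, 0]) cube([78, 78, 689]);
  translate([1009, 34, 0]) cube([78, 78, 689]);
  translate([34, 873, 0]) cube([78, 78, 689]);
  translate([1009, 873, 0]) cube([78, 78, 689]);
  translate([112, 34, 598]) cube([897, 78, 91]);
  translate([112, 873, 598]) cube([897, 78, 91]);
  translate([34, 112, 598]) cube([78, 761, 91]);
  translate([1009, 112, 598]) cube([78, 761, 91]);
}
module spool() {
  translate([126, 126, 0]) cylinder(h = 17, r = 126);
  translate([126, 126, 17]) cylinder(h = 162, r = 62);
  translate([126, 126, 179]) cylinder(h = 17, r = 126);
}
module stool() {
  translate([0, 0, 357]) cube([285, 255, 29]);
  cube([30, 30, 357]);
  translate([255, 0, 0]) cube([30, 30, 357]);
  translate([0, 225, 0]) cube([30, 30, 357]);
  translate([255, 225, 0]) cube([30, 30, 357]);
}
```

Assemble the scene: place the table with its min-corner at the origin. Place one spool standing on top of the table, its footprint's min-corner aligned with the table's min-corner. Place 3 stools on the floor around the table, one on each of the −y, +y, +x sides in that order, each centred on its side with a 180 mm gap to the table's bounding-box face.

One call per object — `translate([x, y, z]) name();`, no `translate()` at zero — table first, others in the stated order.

table();
translate([0, 0, 739]) spool();
translate([418, -435, 0]) stool();
translate([418, 1165, 0]) stool();
translate([1301, 365, 0]) stool();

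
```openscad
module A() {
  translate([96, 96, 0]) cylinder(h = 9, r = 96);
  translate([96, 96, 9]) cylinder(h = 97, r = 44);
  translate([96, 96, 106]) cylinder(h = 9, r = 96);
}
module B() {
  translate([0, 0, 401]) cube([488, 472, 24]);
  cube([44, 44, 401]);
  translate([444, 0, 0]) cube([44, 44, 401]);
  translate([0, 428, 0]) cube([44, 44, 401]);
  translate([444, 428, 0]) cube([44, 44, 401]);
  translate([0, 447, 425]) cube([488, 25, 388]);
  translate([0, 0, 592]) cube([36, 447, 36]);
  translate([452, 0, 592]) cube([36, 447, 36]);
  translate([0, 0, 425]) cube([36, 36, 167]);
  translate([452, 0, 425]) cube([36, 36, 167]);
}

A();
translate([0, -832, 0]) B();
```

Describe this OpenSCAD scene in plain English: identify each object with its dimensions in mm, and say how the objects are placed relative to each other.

A is a spool: two coaxial disc flanges of radius 96 mm and thickness 9 mm, joined by a core cylinder of radius 44 mm and height 97 mm. The lower flange rests on z = 0 and the three cylinders share a vertical axis.

B is a chair: 488×472 mm seat, 24 mm thick, top at z = 425 mm, on four 44 mm square corner legs flush with the seat edges. A 25 mm thick backrest slab spans the full seat width, extending 388 mm above the seat top, its back face flush with the seat's +y edge. Two armrests of 36×36 mm section run along each side from the seat's front edge to the front of the backrest, top faces 203 mm above the seat top and outer faces flush with the seat's x-edges; a 36×36 mm post under the front of each armrest stands on the seat at the front corner.

The chair is on the floor beside the spool on its −y side.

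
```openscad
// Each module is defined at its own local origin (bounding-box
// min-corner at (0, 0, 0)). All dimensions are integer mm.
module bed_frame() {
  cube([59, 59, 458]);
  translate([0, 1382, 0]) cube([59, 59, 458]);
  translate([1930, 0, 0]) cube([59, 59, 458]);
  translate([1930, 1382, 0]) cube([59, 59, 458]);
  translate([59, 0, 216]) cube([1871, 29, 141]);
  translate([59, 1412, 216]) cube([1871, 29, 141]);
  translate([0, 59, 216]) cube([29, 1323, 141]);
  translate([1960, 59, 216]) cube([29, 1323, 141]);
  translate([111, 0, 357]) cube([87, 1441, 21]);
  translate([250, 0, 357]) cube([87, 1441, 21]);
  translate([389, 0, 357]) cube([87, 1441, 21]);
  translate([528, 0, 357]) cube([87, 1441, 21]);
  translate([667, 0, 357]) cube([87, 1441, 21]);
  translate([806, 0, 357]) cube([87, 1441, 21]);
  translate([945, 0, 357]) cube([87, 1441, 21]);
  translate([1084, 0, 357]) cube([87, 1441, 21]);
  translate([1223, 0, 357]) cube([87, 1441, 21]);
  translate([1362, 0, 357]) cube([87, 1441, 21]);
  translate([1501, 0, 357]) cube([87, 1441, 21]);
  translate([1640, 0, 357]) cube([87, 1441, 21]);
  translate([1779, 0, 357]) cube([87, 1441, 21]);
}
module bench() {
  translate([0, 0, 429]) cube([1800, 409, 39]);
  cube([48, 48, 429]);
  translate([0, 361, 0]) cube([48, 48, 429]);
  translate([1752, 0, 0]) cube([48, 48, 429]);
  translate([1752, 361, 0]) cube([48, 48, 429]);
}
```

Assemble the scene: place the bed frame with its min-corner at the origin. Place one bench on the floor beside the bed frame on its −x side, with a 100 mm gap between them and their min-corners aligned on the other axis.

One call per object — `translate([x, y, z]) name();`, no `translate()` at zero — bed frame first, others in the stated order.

bed_frame();
translate([-1900, 0, 0]) bench();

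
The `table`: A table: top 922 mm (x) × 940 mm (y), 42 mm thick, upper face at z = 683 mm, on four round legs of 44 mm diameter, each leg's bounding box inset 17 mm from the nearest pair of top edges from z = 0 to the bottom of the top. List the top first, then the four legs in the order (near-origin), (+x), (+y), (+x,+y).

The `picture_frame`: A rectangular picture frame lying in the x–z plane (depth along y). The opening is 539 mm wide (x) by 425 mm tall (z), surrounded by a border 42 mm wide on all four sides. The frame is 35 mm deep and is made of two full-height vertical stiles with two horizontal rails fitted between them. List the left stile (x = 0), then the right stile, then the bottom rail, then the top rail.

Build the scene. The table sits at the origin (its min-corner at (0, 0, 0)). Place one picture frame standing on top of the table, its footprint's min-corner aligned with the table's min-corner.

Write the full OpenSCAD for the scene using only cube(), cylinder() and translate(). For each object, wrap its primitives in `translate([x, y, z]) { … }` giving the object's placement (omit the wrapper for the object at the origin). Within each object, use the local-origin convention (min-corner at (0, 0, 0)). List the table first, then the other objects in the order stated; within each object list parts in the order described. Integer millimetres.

translate([0, 0, 641]) cube([922, 940, 42]);
translate([39, 39, 0]) cylinder(h = 641, r = 22);
translate([883, 39, 0]) cylinder(h = 641, r = 22);
translate([39, 901, 0]) cylinder(h = 641, r = 22);
translate([883, 901, 0]) cylinder(h = 641, r = 22);
translate([0, 0, 683]) {
  cube([42, 35, 509]);
  translate([581, 0, 0]) cube([42, 35, 509]);
  translate([42, 0, 0]) cube([539, 35, 42]);
  translate([42, 0, 467]) cube([539, 35, 42]);
}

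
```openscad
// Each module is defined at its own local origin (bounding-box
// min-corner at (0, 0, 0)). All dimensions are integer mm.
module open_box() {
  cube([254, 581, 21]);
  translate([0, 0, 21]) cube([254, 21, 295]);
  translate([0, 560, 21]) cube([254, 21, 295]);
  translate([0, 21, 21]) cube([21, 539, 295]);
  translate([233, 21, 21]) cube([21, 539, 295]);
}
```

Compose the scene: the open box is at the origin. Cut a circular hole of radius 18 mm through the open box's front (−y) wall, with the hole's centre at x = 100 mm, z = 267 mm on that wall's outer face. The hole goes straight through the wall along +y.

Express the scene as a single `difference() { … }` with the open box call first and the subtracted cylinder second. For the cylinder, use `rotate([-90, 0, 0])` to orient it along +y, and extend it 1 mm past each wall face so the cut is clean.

difference() {
  open_box();
  translate([100, -1, 267]) rotate([-90, 0, 0]) cylinder(h = 23, r = 18);
}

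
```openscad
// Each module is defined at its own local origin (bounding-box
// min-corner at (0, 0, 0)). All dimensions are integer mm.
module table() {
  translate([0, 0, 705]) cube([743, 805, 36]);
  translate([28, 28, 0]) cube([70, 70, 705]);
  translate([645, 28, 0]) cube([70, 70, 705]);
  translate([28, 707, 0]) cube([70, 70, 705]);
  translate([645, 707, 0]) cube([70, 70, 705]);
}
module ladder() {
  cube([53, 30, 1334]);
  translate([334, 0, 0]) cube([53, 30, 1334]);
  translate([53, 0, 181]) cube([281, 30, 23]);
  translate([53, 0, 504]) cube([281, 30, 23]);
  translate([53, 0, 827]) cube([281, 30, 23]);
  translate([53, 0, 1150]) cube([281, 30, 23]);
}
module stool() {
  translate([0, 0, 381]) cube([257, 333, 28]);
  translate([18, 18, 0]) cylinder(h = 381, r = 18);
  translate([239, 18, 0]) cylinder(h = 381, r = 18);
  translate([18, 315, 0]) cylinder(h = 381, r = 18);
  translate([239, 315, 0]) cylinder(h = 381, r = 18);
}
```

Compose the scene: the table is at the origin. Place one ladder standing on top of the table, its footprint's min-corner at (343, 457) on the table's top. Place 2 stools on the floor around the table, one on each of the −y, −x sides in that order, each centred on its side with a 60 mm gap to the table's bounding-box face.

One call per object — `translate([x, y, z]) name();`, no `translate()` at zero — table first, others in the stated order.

table();
translate([343, 457, 741]) ladder();
translate([243, -393, 0]) stool();
translate([-317, 236, 0]) stool();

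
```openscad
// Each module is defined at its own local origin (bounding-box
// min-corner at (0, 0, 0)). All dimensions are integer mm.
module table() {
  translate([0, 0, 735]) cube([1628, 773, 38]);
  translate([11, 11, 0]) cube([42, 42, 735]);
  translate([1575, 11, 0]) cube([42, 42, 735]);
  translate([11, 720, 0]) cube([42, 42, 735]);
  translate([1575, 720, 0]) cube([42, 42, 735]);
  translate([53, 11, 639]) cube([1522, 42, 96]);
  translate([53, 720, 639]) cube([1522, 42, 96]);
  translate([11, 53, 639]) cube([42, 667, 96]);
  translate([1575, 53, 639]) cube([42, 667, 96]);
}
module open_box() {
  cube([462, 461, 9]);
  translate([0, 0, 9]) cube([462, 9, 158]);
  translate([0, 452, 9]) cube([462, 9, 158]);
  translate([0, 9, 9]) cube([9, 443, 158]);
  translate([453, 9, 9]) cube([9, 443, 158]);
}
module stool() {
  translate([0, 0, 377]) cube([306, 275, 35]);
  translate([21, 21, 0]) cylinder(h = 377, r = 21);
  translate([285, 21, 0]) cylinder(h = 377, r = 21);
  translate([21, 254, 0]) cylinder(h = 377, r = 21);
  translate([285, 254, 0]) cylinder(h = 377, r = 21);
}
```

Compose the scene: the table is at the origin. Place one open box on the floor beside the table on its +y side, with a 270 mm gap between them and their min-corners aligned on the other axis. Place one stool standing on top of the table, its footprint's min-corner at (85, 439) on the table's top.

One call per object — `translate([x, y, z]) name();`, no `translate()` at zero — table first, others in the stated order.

table();
translate([0, 1043, 0]) open_box();
translate([85, 439, 773]) stool();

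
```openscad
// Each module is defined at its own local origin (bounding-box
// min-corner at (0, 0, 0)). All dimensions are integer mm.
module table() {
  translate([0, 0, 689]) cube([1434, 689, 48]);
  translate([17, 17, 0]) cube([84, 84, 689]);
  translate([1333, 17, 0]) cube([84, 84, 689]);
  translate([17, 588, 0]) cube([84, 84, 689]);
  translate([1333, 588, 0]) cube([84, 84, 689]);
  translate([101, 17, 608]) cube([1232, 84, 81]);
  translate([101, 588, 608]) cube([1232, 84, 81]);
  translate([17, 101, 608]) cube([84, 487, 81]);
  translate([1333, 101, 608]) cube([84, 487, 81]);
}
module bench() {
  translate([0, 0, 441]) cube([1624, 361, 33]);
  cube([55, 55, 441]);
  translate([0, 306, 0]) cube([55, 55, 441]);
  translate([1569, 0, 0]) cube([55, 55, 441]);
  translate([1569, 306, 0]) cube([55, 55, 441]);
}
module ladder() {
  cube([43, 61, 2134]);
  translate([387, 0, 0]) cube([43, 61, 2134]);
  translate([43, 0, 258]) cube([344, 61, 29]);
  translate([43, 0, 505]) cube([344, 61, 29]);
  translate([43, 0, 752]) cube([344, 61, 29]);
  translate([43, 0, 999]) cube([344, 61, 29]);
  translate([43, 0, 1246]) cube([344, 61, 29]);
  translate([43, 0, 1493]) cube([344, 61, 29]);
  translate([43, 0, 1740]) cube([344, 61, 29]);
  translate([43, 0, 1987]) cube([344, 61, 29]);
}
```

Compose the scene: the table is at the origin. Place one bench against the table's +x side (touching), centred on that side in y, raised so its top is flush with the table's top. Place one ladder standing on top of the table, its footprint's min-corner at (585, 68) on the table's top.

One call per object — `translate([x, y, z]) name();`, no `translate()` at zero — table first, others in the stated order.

table();
translate([1434, 164, 263]) bench();
translate([585, 68, 737]) ladder();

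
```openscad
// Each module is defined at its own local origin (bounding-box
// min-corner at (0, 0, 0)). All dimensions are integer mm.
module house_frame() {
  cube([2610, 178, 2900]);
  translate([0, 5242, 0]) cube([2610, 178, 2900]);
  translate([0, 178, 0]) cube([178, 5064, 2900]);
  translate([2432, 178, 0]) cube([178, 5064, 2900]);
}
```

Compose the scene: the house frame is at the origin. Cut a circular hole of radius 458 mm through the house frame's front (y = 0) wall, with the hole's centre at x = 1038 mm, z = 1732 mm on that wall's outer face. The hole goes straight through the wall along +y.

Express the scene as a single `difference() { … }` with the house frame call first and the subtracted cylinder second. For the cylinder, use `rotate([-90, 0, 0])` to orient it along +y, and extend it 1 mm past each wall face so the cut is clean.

difference() {
  house_frame();
  translate([1038, -1, 1732]) rotate([-90, 0, 0]) cylinder(h = 180, r = 458);
}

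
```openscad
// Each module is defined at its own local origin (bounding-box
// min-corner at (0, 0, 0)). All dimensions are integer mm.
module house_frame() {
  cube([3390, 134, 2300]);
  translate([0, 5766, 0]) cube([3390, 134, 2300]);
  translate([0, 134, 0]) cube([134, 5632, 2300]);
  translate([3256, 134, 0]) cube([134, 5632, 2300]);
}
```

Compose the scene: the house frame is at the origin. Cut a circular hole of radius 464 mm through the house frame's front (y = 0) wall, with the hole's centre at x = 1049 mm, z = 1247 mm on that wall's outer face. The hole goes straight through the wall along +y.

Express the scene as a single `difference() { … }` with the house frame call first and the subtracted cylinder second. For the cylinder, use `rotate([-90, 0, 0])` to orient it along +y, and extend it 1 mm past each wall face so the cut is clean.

difference() {
  house_frame();
  translate([1049, -1, 1247]) rotate([-90, 0, 0]) cylinder(h = 136, r = 464);
}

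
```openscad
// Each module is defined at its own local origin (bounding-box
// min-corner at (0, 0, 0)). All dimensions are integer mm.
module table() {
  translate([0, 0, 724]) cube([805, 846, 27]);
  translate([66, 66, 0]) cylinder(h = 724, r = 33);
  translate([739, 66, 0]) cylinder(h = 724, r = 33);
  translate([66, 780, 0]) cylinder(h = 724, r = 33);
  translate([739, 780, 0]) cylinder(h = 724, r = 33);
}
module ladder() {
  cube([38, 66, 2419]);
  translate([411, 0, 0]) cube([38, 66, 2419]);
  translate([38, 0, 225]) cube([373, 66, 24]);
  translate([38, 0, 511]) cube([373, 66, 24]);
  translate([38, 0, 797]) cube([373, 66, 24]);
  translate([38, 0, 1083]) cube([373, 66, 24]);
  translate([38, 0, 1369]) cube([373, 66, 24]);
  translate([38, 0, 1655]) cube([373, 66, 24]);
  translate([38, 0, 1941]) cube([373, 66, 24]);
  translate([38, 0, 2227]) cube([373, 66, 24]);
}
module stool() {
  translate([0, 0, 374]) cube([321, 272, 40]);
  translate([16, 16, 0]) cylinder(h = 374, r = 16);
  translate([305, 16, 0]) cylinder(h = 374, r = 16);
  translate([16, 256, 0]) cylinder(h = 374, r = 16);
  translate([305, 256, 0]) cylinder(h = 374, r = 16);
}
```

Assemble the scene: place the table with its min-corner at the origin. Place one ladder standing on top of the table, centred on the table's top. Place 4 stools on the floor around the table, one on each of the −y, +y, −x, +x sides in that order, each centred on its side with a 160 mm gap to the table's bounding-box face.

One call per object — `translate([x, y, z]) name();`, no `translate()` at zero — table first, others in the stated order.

table();
translate([178, 390, 751]) ladder();
translate([242, -432, 0]) stool();
translate([242, 1006, 0]) stool();
translate([-481, 287, 0]) stool();
translate([965, 287, 0]) stool();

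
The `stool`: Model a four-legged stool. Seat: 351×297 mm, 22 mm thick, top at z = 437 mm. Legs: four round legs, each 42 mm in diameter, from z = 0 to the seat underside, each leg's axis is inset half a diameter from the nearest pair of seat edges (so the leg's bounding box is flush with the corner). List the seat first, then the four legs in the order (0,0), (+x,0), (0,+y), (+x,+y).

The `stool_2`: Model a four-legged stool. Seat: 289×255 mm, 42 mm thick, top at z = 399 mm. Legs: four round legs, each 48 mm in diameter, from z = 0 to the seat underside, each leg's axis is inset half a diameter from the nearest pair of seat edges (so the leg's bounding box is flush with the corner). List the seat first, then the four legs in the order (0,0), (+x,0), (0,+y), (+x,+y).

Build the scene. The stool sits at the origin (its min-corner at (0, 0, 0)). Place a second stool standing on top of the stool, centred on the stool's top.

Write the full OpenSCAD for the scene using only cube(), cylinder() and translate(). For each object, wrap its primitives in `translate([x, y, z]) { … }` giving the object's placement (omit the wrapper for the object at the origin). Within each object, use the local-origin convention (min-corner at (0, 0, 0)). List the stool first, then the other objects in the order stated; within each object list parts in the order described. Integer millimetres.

translate([0, 0, 415]) cube([351, 297, 22]);
translate([21, 21, 0]) cylinder(h = 415, r = 21);
translate([330, 21, 0]) cylinder(h = 415, r = 21);
translate([21, 276, 0]) cylinder(h = 415, r = 21);
translate([330, 276, 0]) cylinder(h = 415, r = 21);
translate([31, 21, 437]) {
  translate([0, 0, 357]) cube([289, 255, 42]);
  translate([24, 24, 0]) cylinder(h = 357, r = 24);
  translate([265, 24, 0]) cylinder(h = 357, r = 24);
  translate([24, 231, 0]) cylinder(h = 357, r = 24);
  translate([265, 231, 0]) cylinder(h = 357, r = 24);
}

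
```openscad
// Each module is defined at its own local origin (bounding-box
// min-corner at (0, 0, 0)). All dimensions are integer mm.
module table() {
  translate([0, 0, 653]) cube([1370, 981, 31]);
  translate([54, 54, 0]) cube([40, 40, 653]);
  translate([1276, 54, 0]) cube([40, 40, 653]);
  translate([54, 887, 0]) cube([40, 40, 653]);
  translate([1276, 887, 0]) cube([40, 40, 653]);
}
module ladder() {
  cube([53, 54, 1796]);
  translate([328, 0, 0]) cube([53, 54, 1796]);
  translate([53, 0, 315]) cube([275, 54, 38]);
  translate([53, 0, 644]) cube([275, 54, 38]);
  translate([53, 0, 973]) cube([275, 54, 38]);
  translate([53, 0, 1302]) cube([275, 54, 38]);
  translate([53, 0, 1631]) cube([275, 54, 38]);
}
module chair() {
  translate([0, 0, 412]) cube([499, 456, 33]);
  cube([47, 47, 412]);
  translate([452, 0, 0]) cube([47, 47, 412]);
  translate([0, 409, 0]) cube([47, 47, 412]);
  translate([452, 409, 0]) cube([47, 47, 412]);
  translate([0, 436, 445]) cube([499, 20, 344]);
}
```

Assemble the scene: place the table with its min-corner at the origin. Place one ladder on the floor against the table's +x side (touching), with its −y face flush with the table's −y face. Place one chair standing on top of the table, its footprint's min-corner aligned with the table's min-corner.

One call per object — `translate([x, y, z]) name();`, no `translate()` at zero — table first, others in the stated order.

table();
translate([1370, 0, 0]) ladder();
translate([0, 0, 684]) chair();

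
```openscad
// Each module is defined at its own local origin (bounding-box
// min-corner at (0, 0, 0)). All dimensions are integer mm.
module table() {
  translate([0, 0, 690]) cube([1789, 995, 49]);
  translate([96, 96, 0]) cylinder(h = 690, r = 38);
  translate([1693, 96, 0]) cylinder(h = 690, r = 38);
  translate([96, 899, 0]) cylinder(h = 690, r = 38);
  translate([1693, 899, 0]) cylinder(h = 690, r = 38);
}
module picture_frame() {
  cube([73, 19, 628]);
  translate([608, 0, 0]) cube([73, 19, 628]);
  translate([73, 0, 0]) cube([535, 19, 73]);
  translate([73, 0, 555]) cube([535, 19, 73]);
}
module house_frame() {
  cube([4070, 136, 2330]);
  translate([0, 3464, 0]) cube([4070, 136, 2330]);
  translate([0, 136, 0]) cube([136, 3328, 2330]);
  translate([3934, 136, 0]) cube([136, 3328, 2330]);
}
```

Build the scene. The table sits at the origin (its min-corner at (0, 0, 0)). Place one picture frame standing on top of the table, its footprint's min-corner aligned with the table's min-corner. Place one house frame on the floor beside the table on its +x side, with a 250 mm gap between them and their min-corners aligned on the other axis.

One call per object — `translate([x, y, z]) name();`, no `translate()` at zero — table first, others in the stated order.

table();
translate([0, 0, 739]) picture_frame();
translate([2039, 0, 0]) house_frame();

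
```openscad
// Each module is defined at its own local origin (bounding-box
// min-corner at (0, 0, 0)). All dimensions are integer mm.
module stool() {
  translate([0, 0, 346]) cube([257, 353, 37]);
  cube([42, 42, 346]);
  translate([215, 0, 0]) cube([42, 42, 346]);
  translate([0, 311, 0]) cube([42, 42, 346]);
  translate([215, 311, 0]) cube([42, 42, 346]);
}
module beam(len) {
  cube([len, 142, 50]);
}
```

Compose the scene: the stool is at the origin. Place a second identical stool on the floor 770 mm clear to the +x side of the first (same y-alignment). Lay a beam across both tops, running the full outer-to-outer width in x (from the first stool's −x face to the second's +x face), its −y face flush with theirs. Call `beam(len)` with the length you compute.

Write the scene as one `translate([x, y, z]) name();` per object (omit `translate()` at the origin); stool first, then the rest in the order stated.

stool();
translate([1027, 0, 0]) stool();
translate([0, 0, 383]) beam(1284);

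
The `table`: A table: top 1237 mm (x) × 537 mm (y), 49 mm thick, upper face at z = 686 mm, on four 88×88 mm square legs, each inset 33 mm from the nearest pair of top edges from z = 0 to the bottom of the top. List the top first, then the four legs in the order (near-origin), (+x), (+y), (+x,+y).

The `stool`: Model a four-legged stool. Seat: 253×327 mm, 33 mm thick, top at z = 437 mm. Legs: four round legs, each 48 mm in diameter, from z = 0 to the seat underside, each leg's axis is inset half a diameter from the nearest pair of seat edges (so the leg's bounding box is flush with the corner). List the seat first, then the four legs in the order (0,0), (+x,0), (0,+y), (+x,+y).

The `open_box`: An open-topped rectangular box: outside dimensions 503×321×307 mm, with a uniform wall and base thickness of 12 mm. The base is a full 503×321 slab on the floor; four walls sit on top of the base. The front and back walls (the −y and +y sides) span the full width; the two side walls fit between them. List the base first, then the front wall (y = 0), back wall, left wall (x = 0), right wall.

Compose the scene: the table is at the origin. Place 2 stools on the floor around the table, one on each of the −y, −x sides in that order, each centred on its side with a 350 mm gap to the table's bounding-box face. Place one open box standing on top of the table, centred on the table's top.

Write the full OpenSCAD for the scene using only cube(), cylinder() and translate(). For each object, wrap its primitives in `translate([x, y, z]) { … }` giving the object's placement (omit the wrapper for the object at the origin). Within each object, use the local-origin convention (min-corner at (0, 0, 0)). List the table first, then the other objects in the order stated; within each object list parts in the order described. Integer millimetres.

translate([0, 0, 637]) cube([1237, 537, 49]);
translate([33, 33, 0]) cube([88, 88, 637]);
translate([1116, 33, 0]) cube([88, 88, 637]);
translate([33, 416, 0]) cube([88, 88, 637]);
translate([1116, 416, 0]) cube([88, 88, 637]);
translate([492, -677, 0]) {
  translate([0, 0, 404]) cube([253, 327, 33]);
  translate([24, 24, 0]) cylinder(h = 404, r = 24);
  translate([229, 24, 0]) cylinder(h = 404, r = 24);
  translate([24, 303, 0]) cylinder(h = 404, r = 24);
  translate([229, 303, 0]) cylinder(h = 404, r = 24);
}
translate([-603, 105, 0]) {
  translate([0, 0, 404]) cube([253, 327, 33]);
  translate([24, 24, 0]) cylinder(h = 404, r = 24);
  translate([229, 24, 0]) cylinder(h = 404, r = 24);
  translate([24, 303, 0]) cylinder(h = 404, r = 24);
  translate([229, 303, 0]) cylinder(h = 404, r = 24);
}
translate([367, 108, 686]) {
  cube([503, 321, 12]);
  translate([0, 0, 12]) cube([503, 12, 295]);
  translate([0, 309, 12]) cube([503, 12, 295]);
  translate([0, 12, 12]) cube([12, 297, 295]);
  translate([491, 12, 12]) cube([12, 297, 295]);
}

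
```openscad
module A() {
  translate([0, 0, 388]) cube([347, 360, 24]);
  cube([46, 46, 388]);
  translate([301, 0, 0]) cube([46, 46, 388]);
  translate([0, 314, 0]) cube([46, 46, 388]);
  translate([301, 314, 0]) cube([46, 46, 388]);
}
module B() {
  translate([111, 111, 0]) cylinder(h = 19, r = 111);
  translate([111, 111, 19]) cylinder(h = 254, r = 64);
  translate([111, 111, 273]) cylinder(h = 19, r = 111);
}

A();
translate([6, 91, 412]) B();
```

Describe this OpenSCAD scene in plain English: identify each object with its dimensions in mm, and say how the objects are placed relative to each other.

A is a four-legged stool. The seat is 347×360 mm, 24 mm thick, top at z = 412 mm. It stands on four square legs, each 46×46 mm in cross-section, from z = 0 to the seat underside, each flush with a corner of the seat.

B is a spool: two coaxial disc flanges of radius 111 mm and thickness 19 mm, joined by a core cylinder of radius 64 mm and height 254 mm. The lower flange rests on z = 0 and the three cylinders share a vertical axis.

The spool is on top of the stool.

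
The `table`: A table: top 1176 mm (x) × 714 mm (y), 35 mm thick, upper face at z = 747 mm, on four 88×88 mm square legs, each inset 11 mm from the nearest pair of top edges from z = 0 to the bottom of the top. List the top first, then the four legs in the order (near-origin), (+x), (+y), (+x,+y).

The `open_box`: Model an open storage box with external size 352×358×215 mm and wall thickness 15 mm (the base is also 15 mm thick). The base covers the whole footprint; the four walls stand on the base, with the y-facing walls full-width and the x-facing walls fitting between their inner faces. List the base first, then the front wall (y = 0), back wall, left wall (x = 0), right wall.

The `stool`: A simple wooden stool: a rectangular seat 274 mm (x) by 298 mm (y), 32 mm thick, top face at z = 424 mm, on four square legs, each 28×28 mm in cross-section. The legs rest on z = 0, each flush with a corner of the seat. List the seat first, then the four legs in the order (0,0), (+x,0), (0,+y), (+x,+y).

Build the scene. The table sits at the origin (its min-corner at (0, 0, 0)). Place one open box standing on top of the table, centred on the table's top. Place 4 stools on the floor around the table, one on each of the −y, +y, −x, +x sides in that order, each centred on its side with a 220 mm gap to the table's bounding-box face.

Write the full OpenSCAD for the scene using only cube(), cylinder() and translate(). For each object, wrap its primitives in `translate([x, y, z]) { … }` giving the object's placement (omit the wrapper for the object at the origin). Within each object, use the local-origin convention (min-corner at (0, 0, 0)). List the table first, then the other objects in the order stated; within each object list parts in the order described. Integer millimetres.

translate([0, 0, 712]) cube([1176, 714, 35]);
translate([11, 11, 0]) cube([88, 88, 712]);
translate([1077, 11, 0]) cube([88, 88, 712]);
translate([11, 615, 0]) cube([88, 88, 712]);
translate([1077, 615, 0]) cube([88, 88, 712]);
translate([412, 178, 747]) {
  cube([352, 358, 15]);
  translate([0, 0, 15]) cube([352, 15, 200]);
  translate([0, 343, 15]) cube([352, 15, 200]);
  translate([0, 15, 15]) cube([15, 328, 200]);
  translate([337, 15, 15]) cube([15, 328, 200]);
}
translate([451, -518, 0]) {
  translate([0, 0, 392]) cube([274, 298, 32]);
  cube([28, 28, 392]);
  translate([246, 0, 0]) cube([28, 28, 392]);
  translate([0, 270, 0]) cube([28, 28, 392]);
  translate([246, 270, 0]) cube([28, 28, 392]);
}
translate([451, 934, 0]) {
  translate([0, 0, 392]) cube([274, 298, 32]);
  cube([28, 28, 392]);
  translate([246, 0, 0]) cube([28, 28, 392]);
  translate([0, 270, 0]) cube([28, 28, 392]);
  translate([246, 270, 0]) cube([28, 28, 392]);
}
translate([-494, 208, 0]) {
  translate([0, 0, 392]) cube([274, 298, 32]);
  cube([28, 28, 392]);
  translate([246, 0, 0]) cube([28, 28, 392]);
  translate([0, 270, 0]) cube([28, 28, 392]);
  translate([246, 270, 0]) cube([28, 28, 392]);
}
translate([1396, 208, 0]) {
  translate([0, 0, 392]) cube([274, 298, 32]);
  cube([28, 28, 392]);
  translate([246, 0, 0]) cube([28, 28, 392]);
  translate([0, 270, 0]) cube([28, 28, 392]);
  translate([246, 270, 0]) cube([28, 28, 392]);
}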